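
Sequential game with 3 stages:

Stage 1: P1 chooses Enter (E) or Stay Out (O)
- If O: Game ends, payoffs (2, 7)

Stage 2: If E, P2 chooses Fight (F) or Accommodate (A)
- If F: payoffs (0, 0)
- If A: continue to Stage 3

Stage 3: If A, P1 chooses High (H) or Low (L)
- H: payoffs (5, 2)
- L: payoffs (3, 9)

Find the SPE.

SPE: (E, A, H); Outcome (5, 2)

Work:
Stage 3: P1 chooses H (5 vs 3)
Stage 2: P2: F->0, A->2 (anticipating H). Choose A
Stage 1: P1: O->2, E->5 (anticipating A, H). Choose E
SPE path: E -> A -> H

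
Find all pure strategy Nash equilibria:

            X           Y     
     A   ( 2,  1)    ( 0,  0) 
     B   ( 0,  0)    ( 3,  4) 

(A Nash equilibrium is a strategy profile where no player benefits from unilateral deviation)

Nash equilibrium: (A, X), (B, Y)

Work:
Best responses:
  P1 vs X: payoffs [2, 0] → best response A (payoff 2)
  P1 vs Y: payoffs [0, 3] → best response B (payoff 3)
  P2 vs A: payoffs [1, 0] → best response X (payoff 1)
  P2 vs B: payoffs [0, 4] → best response Y (payoff 4)
Mutual best responses: (A,X), (B,Y) → Nash equilibria.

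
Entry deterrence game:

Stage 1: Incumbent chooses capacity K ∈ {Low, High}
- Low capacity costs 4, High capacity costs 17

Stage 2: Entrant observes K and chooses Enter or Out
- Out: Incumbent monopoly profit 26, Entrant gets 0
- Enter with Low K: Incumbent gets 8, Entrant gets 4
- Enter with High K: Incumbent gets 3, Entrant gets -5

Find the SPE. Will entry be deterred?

SPE: (High, Enter|Low, Out|High); Entry deterred. Incumbent net profit = 9

Work:
After Low K: Entrant enters (4 > 0)
After High K: Entrant stays out (-5 < 0)
Incumbent: Low → 8−4=4, High → 26−17=9
Incumbent chooses High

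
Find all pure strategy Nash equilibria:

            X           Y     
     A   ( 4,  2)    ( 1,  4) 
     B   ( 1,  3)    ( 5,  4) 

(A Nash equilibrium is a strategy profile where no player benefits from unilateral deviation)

Nash equilibrium: (B, Y)

Work:
Best responses:
  P1 vs X: payoffs [4, 1] → best response A (payoff 4)
  P1 vs Y: payoffs [1, 5] → best response B (payoff 5)
  P2 vs A: payoffs [2, 4] → best response Y (payoff 4)
  P2 vs B: payoffs [3, 4] → best response Y (payoff 4)
Mutual best responses: (B,Y) → Nash equilibria.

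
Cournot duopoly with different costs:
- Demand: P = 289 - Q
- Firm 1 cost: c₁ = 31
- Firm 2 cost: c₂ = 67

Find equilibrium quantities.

q₁* = 98.0, q₂* = 62.0

Work:
Reaction: q₁ = (289 - 31 - q₂)/2
Reaction: q₂ = (289 - 67 - q₁)/2
Solve simultaneously:
q₁* = (289 - 2×31 + 67)/3 = 98.0
q₂* = (289 - 2×67 + 31)/3 = 62.0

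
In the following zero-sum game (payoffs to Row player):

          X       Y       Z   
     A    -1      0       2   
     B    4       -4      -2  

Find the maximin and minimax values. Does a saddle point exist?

Maximin = -1, Minimax = 0, Saddle: False

Work:
Row minimums: [-1, -4] → maximin = -1
Column maximums: [4, 0, 2] → minimax = 0
No saddle point (maximin ≠ minimax). Mixed strategy needed.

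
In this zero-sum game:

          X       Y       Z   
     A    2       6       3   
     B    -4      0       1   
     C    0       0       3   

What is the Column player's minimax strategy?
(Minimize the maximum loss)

Column should play X, value = 2

Work:
Column player minimizes Row's maximum payoff:
Column X: max payoff to Row = 2
Column Y: max payoff to Row = 6
Column Z: max payoff to Row = 3
Minimum is 2, achieved by column X.
Minimax strategy: X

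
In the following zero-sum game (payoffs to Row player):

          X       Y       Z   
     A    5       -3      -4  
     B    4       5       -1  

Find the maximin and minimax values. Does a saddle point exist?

Maximin = -1, Minimax = -1, Saddle: True

Work:
Row minimums: [-4, -1] → maximin = -1
Column maximums: [5, 5, -1] → minimax = -1
Saddle point exists! Game value = -1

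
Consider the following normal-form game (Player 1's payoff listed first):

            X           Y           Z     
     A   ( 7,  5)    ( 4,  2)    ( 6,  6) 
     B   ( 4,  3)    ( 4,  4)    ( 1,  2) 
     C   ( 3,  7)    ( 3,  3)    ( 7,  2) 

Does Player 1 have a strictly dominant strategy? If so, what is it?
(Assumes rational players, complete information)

No strictly dominant strategy exists for Player 1

Work:
A strategy strictly dominates another if it gives a strictly higher payoff against every opponent action. Compare each pair of P1's strategies column-by-column:
  A vs B: [7 vs 4, 4 vs 4, 6 vs 1] → A does not strictly dominate B (column Y: 4 ≤ 4)
  A vs C: [7 vs 3, 4 vs 3, 6 vs 7] → A does not strictly dominate C (column Z: 6 ≤ 7)
  B vs A: [4 vs 7, 4 vs 4, 1 vs 6] → B does not strictly dominate A (column X: 4 ≤ 7)
  B vs C: [4 vs 3, 4 vs 3, 1 vs 7] → B does not strictly dominate C (column Z: 1 ≤ 7)
  C vs A: [3 vs 7, 3 vs 4, 7 vs 6] → C does not strictly dominate A (column X: 3 ≤ 7)
  C vs B: [3 vs 4, 3 vs 4, 7 vs 1] → C does not strictly dominate B (column X: 3 ≤ 4)
No single strategy strictly dominates all others → no strictly dominant strategy.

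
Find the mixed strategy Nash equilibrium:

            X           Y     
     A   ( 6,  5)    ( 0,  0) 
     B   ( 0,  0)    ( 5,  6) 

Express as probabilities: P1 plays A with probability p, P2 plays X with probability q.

p = 0.5455, q = 0.4545

Work:
Find probabilities that make opponent indifferent:
P2 chooses q to make P1 indifferent between A and B
P1 chooses p to make P2 indifferent between X and Y
Mixed NE: P1 plays (A: 0.5455, B: 0.4545), P2 plays (X: 0.4545, Y: 0.5455)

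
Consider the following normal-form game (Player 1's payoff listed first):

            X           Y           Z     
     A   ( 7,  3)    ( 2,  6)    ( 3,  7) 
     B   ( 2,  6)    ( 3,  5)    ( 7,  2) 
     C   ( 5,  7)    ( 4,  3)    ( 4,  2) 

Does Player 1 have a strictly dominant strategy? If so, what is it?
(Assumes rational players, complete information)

No strictly dominant strategy exists for Player 1

Work:
A strategy strictly dominates another if it gives a strictly higher payoff against every opponent action. Compare each pair of P1's strategies column-by-column:
  A vs B: [7 vs 2, 2 vs 3, 3 vs 7] → A does not strictly dominate B (column Y: 2 ≤ 3)
  A vs C: [7 vs 5, 2 vs 4, 3 vs 4] → A does not strictly dominate C (column Y: 2 ≤ 4)
  B vs A: [2 vs 7, 3 vs 2, 7 vs 3] → B does not strictly dominate A (column X: 2 ≤ 7)
  B vs C: [2 vs 5, 3 vs 4, 7 vs 4] → B does not strictly dominate C (column X: 2 ≤ 5)
  C vs A: [5 vs 7, 4 vs 2, 4 vs 3] → C does not strictly dominate A (column X: 5 ≤ 7)
  C vs B: [5 vs 2, 4 vs 3, 4 vs 7] → C does not strictly dominate B (column Z: 4 ≤ 7)
No single strategy strictly dominates all others → no strictly dominant strategy.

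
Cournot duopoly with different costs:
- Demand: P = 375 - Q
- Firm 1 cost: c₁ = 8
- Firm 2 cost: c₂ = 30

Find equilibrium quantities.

q₁* = 129.67, q₂* = 107.67

Work:
Reaction: q₁ = (375 - 8 - q₂)/2
Reaction: q₂ = (375 - 30 - q₁)/2
Solve simultaneously:
q₁* = (375 - 2×8 + 30)/3 = 129.67
q₂* = (375 - 2×30 + 8)/3 = 107.67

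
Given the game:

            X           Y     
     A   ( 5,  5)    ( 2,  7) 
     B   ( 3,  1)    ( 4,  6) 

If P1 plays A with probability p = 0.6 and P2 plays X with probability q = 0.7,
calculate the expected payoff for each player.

E[P1] = 3.78, E[P2] = 4.36

Work:
E[P1] = p·q·π₁(A,X) + p·(1-q)·π₁(A,Y) + (1-p)·q·π₁(B,X) + (1-p)·(1-q)·π₁(B,Y)
= 0.6·0.7·5 + 0.6·0.3·2 + 0.4·0.7·3 + 0.4·0.3·4
= 3.78

E[P2] = 4.36 (similar calculation)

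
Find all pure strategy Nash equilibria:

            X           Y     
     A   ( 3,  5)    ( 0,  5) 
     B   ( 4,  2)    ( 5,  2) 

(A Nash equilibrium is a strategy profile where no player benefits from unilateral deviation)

Nash equilibrium: (B, X), (B, Y)

Work:
Best responses:
  P1 vs X: payoffs [3, 4] → best response B (payoff 4)
  P1 vs Y: payoffs [0, 5] → best response B (payoff 5)
  P2 vs A: payoffs [5, 5] → best response X/Y (payoff 5)
  P2 vs B: payoffs [2, 2] → best response X/Y (payoff 2)
Mutual best responses: (B,X), (B,Y) → Nash equilibria.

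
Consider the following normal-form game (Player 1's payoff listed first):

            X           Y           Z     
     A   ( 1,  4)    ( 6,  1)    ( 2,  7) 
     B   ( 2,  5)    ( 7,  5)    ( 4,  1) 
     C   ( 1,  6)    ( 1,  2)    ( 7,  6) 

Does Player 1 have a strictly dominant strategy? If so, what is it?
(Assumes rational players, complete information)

No strictly dominant strategy exists for Player 1

Work:
A strategy strictly dominates another if it gives a strictly higher payoff against every opponent action. Compare each pair of P1's strategies column-by-column:
  A vs B: [1 vs 2, 6 vs 7, 2 vs 4] → A does not strictly dominate B (column X: 1 ≤ 2)
  A vs C: [1 vs 1, 6 vs 1, 2 vs 7] → A does not strictly dominate C (column X: 1 ≤ 1)
  B vs A: [2 vs 1, 7 vs 6, 4 vs 2] → B strictly dominates A
  B vs C: [2 vs 1, 7 vs 1, 4 vs 7] → B does not strictly dominate C (column Z: 4 ≤ 7)
  C vs A: [1 vs 1, 1 vs 6, 7 vs 2] → C does not strictly dominate A (column X: 1 ≤ 1)
  C vs B: [1 vs 2, 1 vs 7, 7 vs 4] → C does not strictly dominate B (column X: 1 ≤ 2)
No single strategy strictly dominates all others → no strictly dominant strategy.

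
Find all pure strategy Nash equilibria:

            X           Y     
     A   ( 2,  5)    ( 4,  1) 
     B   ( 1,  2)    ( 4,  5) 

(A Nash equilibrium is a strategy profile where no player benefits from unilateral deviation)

Nash equilibrium: (A, X), (B, Y)

Work:
Best responses:
  P1 vs X: payoffs [2, 1] → best response A (payoff 2)
  P1 vs Y: payoffs [4, 4] → best response A/B (payoff 4)
  P2 vs A: payoffs [5, 1] → best response X (payoff 5)
  P2 vs B: payoffs [2, 5] → best response Y (payoff 5)
Mutual best responses: (A,X), (B,Y) → Nash equilibria.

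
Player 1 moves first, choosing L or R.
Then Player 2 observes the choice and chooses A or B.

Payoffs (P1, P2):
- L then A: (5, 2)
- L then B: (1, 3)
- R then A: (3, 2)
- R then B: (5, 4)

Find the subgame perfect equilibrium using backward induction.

P1 plays R, P2 plays B after L and B after R; Payoff (5, 4)

Work:
Backward induction:
After L: P2 chooses B → P1 gets 1
After R: P2 chooses B → P1 gets 5
P1 chooses R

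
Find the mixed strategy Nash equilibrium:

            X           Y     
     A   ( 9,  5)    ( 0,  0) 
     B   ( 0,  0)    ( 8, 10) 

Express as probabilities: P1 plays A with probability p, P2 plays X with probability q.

p = 0.6667, q = 0.4706

Work:
Find probabilities that make opponent indifferent:
P2 chooses q to make P1 indifferent between A and B
P1 chooses p to make P2 indifferent between X and Y
Mixed NE: P1 plays (A: 0.6667, B: 0.3333), P2 plays (X: 0.4706, Y: 0.5294)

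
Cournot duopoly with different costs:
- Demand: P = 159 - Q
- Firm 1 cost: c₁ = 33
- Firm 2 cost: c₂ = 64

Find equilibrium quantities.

q₁* = 52.33, q₂* = 21.33

Work:
Reaction: q₁ = (159 - 33 - q₂)/2
Reaction: q₂ = (159 - 64 - q₁)/2
Solve simultaneously:
q₁* = (159 - 2×33 + 64)/3 = 52.33
q₂* = (159 - 2×64 + 33)/3 = 21.33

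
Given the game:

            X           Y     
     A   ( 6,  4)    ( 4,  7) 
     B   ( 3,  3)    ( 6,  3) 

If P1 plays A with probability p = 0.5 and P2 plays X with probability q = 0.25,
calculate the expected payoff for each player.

E[P1] = 4.875, E[P2] = 4.625

Work:
E[P1] = p·q·π₁(A,X) + p·(1-q)·π₁(A,Y) + (1-p)·q·π₁(B,X) + (1-p)·(1-q)·π₁(B,Y)
= 0.5·0.25·6 + 0.5·0.75·4 + 0.5·0.25·3 + 0.5·0.75·6
= 4.875

E[P2] = 4.625 (similar calculation)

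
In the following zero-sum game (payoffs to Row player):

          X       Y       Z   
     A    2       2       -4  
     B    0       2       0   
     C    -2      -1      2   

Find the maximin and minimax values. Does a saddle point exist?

Maximin = 0, Minimax = 2, Saddle: False

Work:
Row minimums: [-4, 0, -2] → maximin = 0
Column maximums: [2, 2, 2] → minimax = 2
No saddle point (maximin ≠ minimax). Mixed strategy needed.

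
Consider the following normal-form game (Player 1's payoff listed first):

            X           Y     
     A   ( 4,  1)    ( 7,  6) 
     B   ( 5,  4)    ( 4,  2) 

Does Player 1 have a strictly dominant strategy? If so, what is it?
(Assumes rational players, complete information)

No strictly dominant strategy exists for Player 1

Work:
A strategy strictly dominates another if it gives a strictly higher payoff against every opponent action. Compare each pair of P1's strategies column-by-column:
  A vs B: [4 vs 5, 7 vs 4] → A does not strictly dominate B (column X: 4 ≤ 5)
  B vs A: [5 vs 4, 4 vs 7] → B does not strictly dominate A (column Y: 4 ≤ 7)
No single strategy strictly dominates all others → no strictly dominant strategy.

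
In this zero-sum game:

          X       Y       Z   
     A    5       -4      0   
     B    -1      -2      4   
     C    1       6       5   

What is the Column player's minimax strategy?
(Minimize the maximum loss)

Column should play X or Z (all achieve the minimum), value = 5

Work:
Column player minimizes Row's maximum payoff:
Column X: max payoff to Row = 5
Column Y: max payoff to Row = 6
Column Z: max payoff to Row = 5
Minimum is 5, achieved by columns X, Z (tied).
Each of X or Z is a minimax strategy.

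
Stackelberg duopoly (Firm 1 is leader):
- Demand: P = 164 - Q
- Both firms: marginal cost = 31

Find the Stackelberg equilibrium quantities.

q₁* (leader) = 66.5, q₂* (follower) = 33.25

Work:
Follower's reaction: q₂ = (a - c - q₁)/2
Leader substitutes: π₁ = q₁·(a - q₁ - (a-c-q₁)/2 - c)
FOC: q₁* = (164 - 31)/2 = 66.50
Then: q₂* = (164 - 31 - 66.5)/2 = 33.25
Leader has first-mover advantage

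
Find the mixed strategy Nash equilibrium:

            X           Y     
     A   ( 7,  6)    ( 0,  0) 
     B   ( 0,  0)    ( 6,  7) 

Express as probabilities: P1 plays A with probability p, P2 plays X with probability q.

p = 0.5385, q = 0.4615

Work:
Find probabilities that make opponent indifferent:
P2 chooses q to make P1 indifferent between A and B
P1 chooses p to make P2 indifferent between X and Y
Mixed NE: P1 plays (A: 0.5385, B: 0.4615), P2 plays (X: 0.4615, Y: 0.5385)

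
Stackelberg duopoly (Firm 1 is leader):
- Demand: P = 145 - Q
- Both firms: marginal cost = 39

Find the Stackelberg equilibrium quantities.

q₁* (leader) = 53.0, q₂* (follower) = 26.5

Work:
Follower's reaction: q₂ = (a - c - q₁)/2
Leader substitutes: π₁ = q₁·(a - q₁ - (a-c-q₁)/2 - c)
FOC: q₁* = (145 - 39)/2 = 53.00
Then: q₂* = (145 - 39 - 53.0)/2 = 26.50
Leader has first-mover advantage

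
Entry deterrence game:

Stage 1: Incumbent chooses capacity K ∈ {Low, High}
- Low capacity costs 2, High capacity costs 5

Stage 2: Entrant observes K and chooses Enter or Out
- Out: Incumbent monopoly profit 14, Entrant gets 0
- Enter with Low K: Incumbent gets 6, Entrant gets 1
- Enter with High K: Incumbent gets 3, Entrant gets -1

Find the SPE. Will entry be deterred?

SPE: (High, Enter|Low, Out|High); Entry deterred. Incumbent net profit = 9

Work:
After Low K: Entrant enters (1 > 0)
After High K: Entrant stays out (-1 < 0)
Incumbent: Low → 6−2=4, High → 14−5=9
Incumbent chooses High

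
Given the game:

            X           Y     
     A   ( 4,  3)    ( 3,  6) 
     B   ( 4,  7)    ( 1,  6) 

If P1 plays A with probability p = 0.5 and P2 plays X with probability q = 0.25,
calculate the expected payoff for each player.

E[P1] = 2.5, E[P2] = 5.75

Work:
E[P1] = p·q·π₁(A,X) + p·(1-q)·π₁(A,Y) + (1-p)·q·π₁(B,X) + (1-p)·(1-q)·π₁(B,Y)
= 0.5·0.25·4 + 0.5·0.75·3 + 0.5·0.25·4 + 0.5·0.75·1
= 2.5

E[P2] = 5.75 (similar calculation)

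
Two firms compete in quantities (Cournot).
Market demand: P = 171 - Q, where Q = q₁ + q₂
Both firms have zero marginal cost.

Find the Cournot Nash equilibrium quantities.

q₁* = q₂* = 57.0; P* = 57.0

Work:
Profit: π_i = P·q_i = (a - q_i - q_j)·q_i
FOC: ∂π_i/∂q_i = a - 2q_i - q_j = 0
Reaction function: q_i = (171 - q_j)/2
Symmetry: q* = 171/3 = 57.0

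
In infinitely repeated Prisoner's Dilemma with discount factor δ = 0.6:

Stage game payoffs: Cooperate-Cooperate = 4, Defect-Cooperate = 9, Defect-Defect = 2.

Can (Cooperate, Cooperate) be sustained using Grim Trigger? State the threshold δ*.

δ* = 0.7143; since δ = 0.6 < 0.7143, cooperation cannot be sustained

Work:
For Grim Trigger:
Cooperate forever: 4/(1-δ)
Defect then punished: 9 + 2·δ/(1-δ)
Need: 4/(1-δ) ≥ 9 + 2·δ/(1-δ)
Solving: δ ≥ (T-R)/(T-P) = (9-4)/(9-2) = 0.7143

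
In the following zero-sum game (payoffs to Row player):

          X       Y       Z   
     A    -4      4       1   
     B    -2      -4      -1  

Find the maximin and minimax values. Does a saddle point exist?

Maximin = -4, Minimax = -2, Saddle: False

Work:
Row minimums: [-4, -4] → maximin = -4
Column maximums: [-2, 4, 1] → minimax = -2
No saddle point (maximin ≠ minimax). Mixed strategy needed.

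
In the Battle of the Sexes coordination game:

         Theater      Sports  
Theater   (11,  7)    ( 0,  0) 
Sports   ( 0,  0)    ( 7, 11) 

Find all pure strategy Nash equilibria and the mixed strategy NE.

Pure NE: (Theater, Theater) and (Sports, Sports); Mixed NE: p = 0.6111, q = 0.3889

Work:
Check pure NE:
(Theater, Theater): (11, 7) - no unilateral deviation beneficial
(Sports, Sports): (7, 11) - no unilateral deviation beneficial
Mixed NE: P1 plays Theater with p = 0.6111, P2 plays Theater with q = 0.3889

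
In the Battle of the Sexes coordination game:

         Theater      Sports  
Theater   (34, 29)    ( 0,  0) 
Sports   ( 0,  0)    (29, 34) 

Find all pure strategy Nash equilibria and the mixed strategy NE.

Pure NE: (Theater, Theater) and (Sports, Sports); Mixed NE: p = 0.5397, q = 0.4603

Work:
Check pure NE:
(Theater, Theater): (34, 29) - no unilateral deviation beneficial
(Sports, Sports): (29, 34) - no unilateral deviation beneficial
Mixed NE: P1 plays Theater with p = 0.5397, P2 plays Theater with q = 0.4603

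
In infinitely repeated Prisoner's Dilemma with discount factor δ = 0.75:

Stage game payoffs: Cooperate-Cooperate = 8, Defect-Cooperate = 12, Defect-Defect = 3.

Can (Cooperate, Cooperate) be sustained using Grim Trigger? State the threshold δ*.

δ* = 0.4444; since δ = 0.75 ≥ 0.4444, cooperation can be sustained

Work:
For Grim Trigger:
Cooperate forever: 8/(1-δ)
Defect then punished: 12 + 3·δ/(1-δ)
Need: 8/(1-δ) ≥ 12 + 3·δ/(1-δ)
Solving: δ ≥ (T-R)/(T-P) = (12-8)/(12-3) = 0.4444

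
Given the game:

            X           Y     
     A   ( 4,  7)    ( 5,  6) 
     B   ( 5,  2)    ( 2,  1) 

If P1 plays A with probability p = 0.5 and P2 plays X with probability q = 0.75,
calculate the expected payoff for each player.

E[P1] = 4.25, E[P2] = 4.25

Work:
E[P1] = p·q·π₁(A,X) + p·(1-q)·π₁(A,Y) + (1-p)·q·π₁(B,X) + (1-p)·(1-q)·π₁(B,Y)
= 0.5·0.75·4 + 0.5·0.25·5 + 0.5·0.75·5 + 0.5·0.25·2
= 4.25

E[P2] = 4.25 (similar calculation)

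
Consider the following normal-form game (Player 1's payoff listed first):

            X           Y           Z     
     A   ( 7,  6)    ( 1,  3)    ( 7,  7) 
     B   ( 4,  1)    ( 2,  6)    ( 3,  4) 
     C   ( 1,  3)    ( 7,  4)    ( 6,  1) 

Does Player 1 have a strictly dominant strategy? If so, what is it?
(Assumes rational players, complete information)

No strictly dominant strategy exists for Player 1

Work:
A strategy strictly dominates another if it gives a strictly higher payoff against every opponent action. Compare each pair of P1's strategies column-by-column:
  A vs B: [7 vs 4, 1 vs 2, 7 vs 3] → A does not strictly dominate B (column Y: 1 ≤ 2)
  A vs C: [7 vs 1, 1 vs 7, 7 vs 6] → A does not strictly dominate C (column Y: 1 ≤ 7)
  B vs A: [4 vs 7, 2 vs 1, 3 vs 7] → B does not strictly dominate A (column X: 4 ≤ 7)
  B vs C: [4 vs 1, 2 vs 7, 3 vs 6] → B does not strictly dominate C (column Y: 2 ≤ 7)
  C vs A: [1 vs 7, 7 vs 1, 6 vs 7] → C does not strictly dominate A (column X: 1 ≤ 7)
  C vs B: [1 vs 4, 7 vs 2, 6 vs 3] → C does not strictly dominate B (column X: 1 ≤ 4)
No single strategy strictly dominates all others → no strictly dominant strategy.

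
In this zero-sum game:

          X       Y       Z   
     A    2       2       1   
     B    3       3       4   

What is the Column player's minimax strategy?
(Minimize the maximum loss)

Column should play X or Y (all achieve the minimum), value = 3

Work:
Column player minimizes Row's maximum payoff:
Column X: max payoff to Row = 3
Column Y: max payoff to Row = 3
Column Z: max payoff to Row = 4
Minimum is 3, achieved by columns X, Y (tied).
Each of X or Y is a minimax strategy.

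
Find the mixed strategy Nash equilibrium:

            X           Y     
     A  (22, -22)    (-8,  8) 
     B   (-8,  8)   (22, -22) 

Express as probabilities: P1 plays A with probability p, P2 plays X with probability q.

p = 0.5, q = 0.5

Work:
Find probabilities that make opponent indifferent:
P2 chooses q to make P1 indifferent between A and B
P1 chooses p to make P2 indifferent between X and Y
Mixed NE: P1 plays (A: 0.5, B: 0.5), P2 plays (X: 0.5, Y: 0.5)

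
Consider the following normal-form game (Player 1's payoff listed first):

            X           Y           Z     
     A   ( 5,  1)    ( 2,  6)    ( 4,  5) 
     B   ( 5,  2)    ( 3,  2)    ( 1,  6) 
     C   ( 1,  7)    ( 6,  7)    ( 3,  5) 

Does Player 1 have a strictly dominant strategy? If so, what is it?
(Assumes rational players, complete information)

No strictly dominant strategy exists for Player 1

Work:
A strategy strictly dominates another if it gives a strictly higher payoff against every opponent action. Compare each pair of P1's strategies column-by-column:
  A vs B: [5 vs 5, 2 vs 3, 4 vs 1] → A does not strictly dominate B (column X: 5 ≤ 5)
  A vs C: [5 vs 1, 2 vs 6, 4 vs 3] → A does not strictly dominate C (column Y: 2 ≤ 6)
  B vs A: [5 vs 5, 3 vs 2, 1 vs 4] → B does not strictly dominate A (column X: 5 ≤ 5)
  B vs C: [5 vs 1, 3 vs 6, 1 vs 3] → B does not strictly dominate C (column Y: 3 ≤ 6)
  C vs A: [1 vs 5, 6 vs 2, 3 vs 4] → C does not strictly dominate A (column X: 1 ≤ 5)
  C vs B: [1 vs 5, 6 vs 3, 3 vs 1] → C does not strictly dominate B (column X: 1 ≤ 5)
No single strategy strictly dominates all others → no strictly dominant strategy.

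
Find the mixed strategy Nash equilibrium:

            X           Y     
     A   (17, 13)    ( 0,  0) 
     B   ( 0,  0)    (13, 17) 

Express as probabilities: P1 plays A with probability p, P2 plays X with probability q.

p = 0.5667, q = 0.4333

Work:
Find probabilities that make opponent indifferent:
P2 chooses q to make P1 indifferent between A and B
P1 chooses p to make P2 indifferent between X and Y
Mixed NE: P1 plays (A: 0.5667, B: 0.4333), P2 plays (X: 0.4333, Y: 0.5667)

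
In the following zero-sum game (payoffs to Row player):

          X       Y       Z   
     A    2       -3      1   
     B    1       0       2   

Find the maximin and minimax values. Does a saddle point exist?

Maximin = 0, Minimax = 0, Saddle: True

Work:
Row minimums: [-3, 0] → maximin = 0
Column maximums: [2, 0, 2] → minimax = 0
Saddle point exists! Game value = 0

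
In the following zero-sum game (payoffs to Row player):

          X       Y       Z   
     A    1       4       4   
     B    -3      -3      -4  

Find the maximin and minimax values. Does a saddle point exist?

Maximin = 1, Minimax = 1, Saddle: True

Work:
Row minimums: [1, -4] → maximin = 1
Column maximums: [1, 4, 4] → minimax = 1
Saddle point exists! Game value = 1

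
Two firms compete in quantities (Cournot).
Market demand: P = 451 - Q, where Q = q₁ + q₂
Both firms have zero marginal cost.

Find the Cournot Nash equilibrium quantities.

q₁* = q₂* = 150.33; P* = 150.33

Work:
Profit: π_i = P·q_i = (a - q_i - q_j)·q_i
FOC: ∂π_i/∂q_i = a - 2q_i - q_j = 0
Reaction function: q_i = (451 - q_j)/2
Symmetry: q* = 451/3 = 150.33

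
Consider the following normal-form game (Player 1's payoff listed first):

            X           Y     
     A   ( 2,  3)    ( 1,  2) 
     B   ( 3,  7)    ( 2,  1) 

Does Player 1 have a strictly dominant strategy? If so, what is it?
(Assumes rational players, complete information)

Yes, Player 1's strictly dominant strategy is B

Work:
A strategy strictly dominates another if it gives a strictly higher payoff against every opponent action. Compare each pair of P1's strategies column-by-column:
  A vs B: [2 vs 3, 1 vs 2] → A does not strictly dominate B (column X: 2 ≤ 3)
  B vs A: [3 vs 2, 2 vs 1] → B strictly dominates A
B strictly dominates every other strategy → strictly dominant.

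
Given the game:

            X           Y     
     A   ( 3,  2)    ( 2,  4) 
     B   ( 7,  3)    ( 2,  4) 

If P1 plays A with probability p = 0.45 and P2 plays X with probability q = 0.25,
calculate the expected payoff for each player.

E[P1] = 2.8, E[P2] = 3.6375

Work:
E[P1] = p·q·π₁(A,X) + p·(1-q)·π₁(A,Y) + (1-p)·q·π₁(B,X) + (1-p)·(1-q)·π₁(B,Y)
= 0.45·0.25·3 + 0.45·0.75·2 + 0.55·0.25·7 + 0.55·0.75·2
= 2.8

E[P2] = 3.6375 (similar calculation)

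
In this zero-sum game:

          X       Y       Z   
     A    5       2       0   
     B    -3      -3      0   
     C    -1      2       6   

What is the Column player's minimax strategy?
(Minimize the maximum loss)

Column should play Y, value = 2

Work:
Column player minimizes Row's maximum payoff:
Column X: max payoff to Row = 5
Column Y: max payoff to Row = 2
Column Z: max payoff to Row = 6
Minimum is 2, achieved by column Y.
Minimax strategy: Y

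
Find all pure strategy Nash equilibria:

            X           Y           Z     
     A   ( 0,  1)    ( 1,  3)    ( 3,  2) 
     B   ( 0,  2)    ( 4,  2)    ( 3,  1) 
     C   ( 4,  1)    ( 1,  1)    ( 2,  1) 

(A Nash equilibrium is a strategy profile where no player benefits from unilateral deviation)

Nash equilibrium: (B, Y), (C, X)

Work:
Best responses:
  P1 vs X: payoffs [0, 0, 4] → best response C (payoff 4)
  P1 vs Y: payoffs [1, 4, 1] → best response B (payoff 4)
  P1 vs Z: payoffs [3, 3, 2] → best response A/B (payoff 3)
  P2 vs A: payoffs [1, 3, 2] → best response Y (payoff 3)
  P2 vs B: payoffs [2, 2, 1] → best response X/Y (payoff 2)
  P2 vs C: payoffs [1, 1, 1] → best response X/Y/Z (payoff 1)
Mutual best responses: (B,Y), (C,X) → Nash equilibria.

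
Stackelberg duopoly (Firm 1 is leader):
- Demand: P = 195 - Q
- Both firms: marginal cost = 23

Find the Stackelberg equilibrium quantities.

q₁* (leader) = 86.0, q₂* (follower) = 43.0

Work:
Follower's reaction: q₂ = (a - c - q₁)/2
Leader substitutes: π₁ = q₁·(a - q₁ - (a-c-q₁)/2 - c)
FOC: q₁* = (195 - 23)/2 = 86.00
Then: q₂* = (195 - 23 - 86.0)/2 = 43.00
Leader has first-mover advantage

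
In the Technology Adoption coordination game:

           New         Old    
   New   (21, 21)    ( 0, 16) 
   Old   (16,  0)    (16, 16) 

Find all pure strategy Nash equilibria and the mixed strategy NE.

Pure NE: (New, New) and (Old, Old); Mixed NE: p = 0.7619, q = 0.7619

Work:
Check pure NE:
(New, New): (21, 21) - no unilateral deviation beneficial
(Old, Old): (16, 16) - no unilateral deviation beneficial
Mixed NE: P1 plays New with p = 0.7619, P2 plays New with q = 0.7619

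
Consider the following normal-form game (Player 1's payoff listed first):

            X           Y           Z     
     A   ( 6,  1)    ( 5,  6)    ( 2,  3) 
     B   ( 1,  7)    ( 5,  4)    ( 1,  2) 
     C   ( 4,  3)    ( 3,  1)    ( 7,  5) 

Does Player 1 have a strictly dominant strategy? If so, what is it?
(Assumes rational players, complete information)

No strictly dominant strategy exists for Player 1

Work:
A strategy strictly dominates another if it gives a strictly higher payoff against every opponent action. Compare each pair of P1's strategies column-by-column:
  A vs B: [6 vs 1, 5 vs 5, 2 vs 1] → A does not strictly dominate B (column Y: 5 ≤ 5)
  A vs C: [6 vs 4, 5 vs 3, 2 vs 7] → A does not strictly dominate C (column Z: 2 ≤ 7)
  B vs A: [1 vs 6, 5 vs 5, 1 vs 2] → B does not strictly dominate A (column X: 1 ≤ 6)
  B vs C: [1 vs 4, 5 vs 3, 1 vs 7] → B does not strictly dominate C (column X: 1 ≤ 4)
  C vs A: [4 vs 6, 3 vs 5, 7 vs 2] → C does not strictly dominate A (column X: 4 ≤ 6)
  C vs B: [4 vs 1, 3 vs 5, 7 vs 1] → C does not strictly dominate B (column Y: 3 ≤ 5)
No single strategy strictly dominates all others → no strictly dominant strategy.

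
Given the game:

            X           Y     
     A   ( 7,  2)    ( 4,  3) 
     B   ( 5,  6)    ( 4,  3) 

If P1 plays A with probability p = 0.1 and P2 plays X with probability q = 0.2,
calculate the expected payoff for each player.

E[P1] = 4.24, E[P2] = 3.52

Work:
E[P1] = p·q·π₁(A,X) + p·(1-q)·π₁(A,Y) + (1-p)·q·π₁(B,X) + (1-p)·(1-q)·π₁(B,Y)
= 0.1·0.2·7 + 0.1·0.8·4 + 0.9·0.2·5 + 0.9·0.8·4
= 4.24

E[P2] = 3.52 (similar calculation)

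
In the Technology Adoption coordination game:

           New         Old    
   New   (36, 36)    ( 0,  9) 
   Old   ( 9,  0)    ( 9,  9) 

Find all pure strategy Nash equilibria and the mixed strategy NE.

Pure NE: (New, New) and (Old, Old); Mixed NE: p = 0.25, q = 0.25

Work:
Check pure NE:
(New, New): (36, 36) - no unilateral deviation beneficial
(Old, Old): (9, 9) - no unilateral deviation beneficial
Mixed NE: P1 plays New with p = 0.25, P2 plays New with q = 0.25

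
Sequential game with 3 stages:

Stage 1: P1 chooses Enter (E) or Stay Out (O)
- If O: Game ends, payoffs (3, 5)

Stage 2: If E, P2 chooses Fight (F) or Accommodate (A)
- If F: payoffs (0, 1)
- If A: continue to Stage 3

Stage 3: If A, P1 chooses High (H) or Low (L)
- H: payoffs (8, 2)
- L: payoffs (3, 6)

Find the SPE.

SPE: (E, A, H); Outcome (8, 2)

Work:
Stage 3: P1 chooses H (8 vs 3)
Stage 2: P2: F->1, A->2 (anticipating H). Choose A
Stage 1: P1: O->3, E->8 (anticipating A, H). Choose E
SPE path: E -> A -> H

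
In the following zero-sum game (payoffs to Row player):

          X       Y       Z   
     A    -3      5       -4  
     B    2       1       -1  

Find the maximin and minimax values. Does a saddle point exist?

Maximin = -1, Minimax = -1, Saddle: True

Work:
Row minimums: [-4, -1] → maximin = -1
Column maximums: [2, 5, -1] → minimax = -1
Saddle point exists! Game value = -1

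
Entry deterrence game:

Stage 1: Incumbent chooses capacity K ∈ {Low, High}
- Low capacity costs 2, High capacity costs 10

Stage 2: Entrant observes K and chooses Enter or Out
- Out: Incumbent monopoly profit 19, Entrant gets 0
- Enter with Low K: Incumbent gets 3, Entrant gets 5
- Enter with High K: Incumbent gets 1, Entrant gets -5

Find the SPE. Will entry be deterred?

SPE: (High, Enter|Low, Out|High); Entry deterred. Incumbent net profit = 9

Work:
After Low K: Entrant enters (5 > 0)
After High K: Entrant stays out (-5 < 0)
Incumbent: Low → 3−2=1, High → 19−10=9
Incumbent chooses High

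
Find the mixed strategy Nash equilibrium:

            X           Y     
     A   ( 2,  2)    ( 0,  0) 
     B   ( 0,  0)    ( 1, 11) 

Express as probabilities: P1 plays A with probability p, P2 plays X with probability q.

p = 0.8462, q = 0.3333

Work:
Find probabilities that make opponent indifferent:
P2 chooses q to make P1 indifferent between A and B
P1 chooses p to make P2 indifferent between X and Y
Mixed NE: P1 plays (A: 0.8462, B: 0.1538), P2 plays (X: 0.3333, Y: 0.6667)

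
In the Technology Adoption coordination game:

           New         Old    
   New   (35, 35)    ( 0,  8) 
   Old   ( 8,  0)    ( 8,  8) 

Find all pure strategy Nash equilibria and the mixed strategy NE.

Pure NE: (New, New) and (Old, Old); Mixed NE: p = 0.2286, q = 0.2286

Work:
Check pure NE:
(New, New): (35, 35) - no unilateral deviation beneficial
(Old, Old): (8, 8) - no unilateral deviation beneficial
Mixed NE: P1 plays New with p = 0.2286, P2 plays New with q = 0.2286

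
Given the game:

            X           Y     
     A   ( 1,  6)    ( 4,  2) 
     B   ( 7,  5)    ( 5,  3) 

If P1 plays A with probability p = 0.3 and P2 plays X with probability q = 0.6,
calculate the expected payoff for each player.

E[P1] = 5.0, E[P2] = 4.26

Work:
E[P1] = p·q·π₁(A,X) + p·(1-q)·π₁(A,Y) + (1-p)·q·π₁(B,X) + (1-p)·(1-q)·π₁(B,Y)
= 0.3·0.6·1 + 0.3·0.4·4 + 0.7·0.6·7 + 0.7·0.4·5
= 5.0

E[P2] = 4.26 (similar calculation)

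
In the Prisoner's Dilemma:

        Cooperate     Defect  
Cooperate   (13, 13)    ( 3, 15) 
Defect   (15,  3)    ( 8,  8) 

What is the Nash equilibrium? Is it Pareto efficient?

(Defect, Defect) is NE; not Pareto efficient

Work:
Defect dominates Cooperate for both players:
If P2 cooperates: Defect (15) > Cooperate (13)
If P2 defects: Defect (8) > Cooperate (3)
NE: (Defect, Defect) with payoff (8, 8)
But (Cooperate, Cooperate) = (13, 13) Pareto dominates (8, 8)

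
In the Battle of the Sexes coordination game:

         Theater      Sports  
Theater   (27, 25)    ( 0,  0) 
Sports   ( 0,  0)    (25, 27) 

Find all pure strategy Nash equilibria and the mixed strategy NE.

Pure NE: (Theater, Theater) and (Sports, Sports); Mixed NE: p = 0.5192, q = 0.4808

Work:
Check pure NE:
(Theater, Theater): (27, 25) - no unilateral deviation beneficial
(Sports, Sports): (25, 27) - no unilateral deviation beneficial
Mixed NE: P1 plays Theater with p = 0.5192, P2 plays Theater with q = 0.4808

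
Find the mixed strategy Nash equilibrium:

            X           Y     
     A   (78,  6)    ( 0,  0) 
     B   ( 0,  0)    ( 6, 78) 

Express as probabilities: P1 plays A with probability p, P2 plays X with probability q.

p = 0.9286, q = 0.0714

Work:
Find probabilities that make opponent indifferent:
P2 chooses q to make P1 indifferent between A and B
P1 chooses p to make P2 indifferent between X and Y
Mixed NE: P1 plays (A: 0.9286, B: 0.0714), P2 plays (X: 0.0714, Y: 0.9286)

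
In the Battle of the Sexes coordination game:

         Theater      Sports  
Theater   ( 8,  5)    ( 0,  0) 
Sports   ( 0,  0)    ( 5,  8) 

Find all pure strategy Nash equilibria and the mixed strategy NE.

Pure NE: (Theater, Theater) and (Sports, Sports); Mixed NE: p = 0.6154, q = 0.3846

Work:
Check pure NE:
(Theater, Theater): (8, 5) - no unilateral deviation beneficial
(Sports, Sports): (5, 8) - no unilateral deviation beneficial
Mixed NE: P1 plays Theater with p = 0.6154, P2 plays Theater with q = 0.3846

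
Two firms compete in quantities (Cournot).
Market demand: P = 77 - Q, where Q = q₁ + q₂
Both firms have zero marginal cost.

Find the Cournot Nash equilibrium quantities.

q₁* = q₂* = 25.67; P* = 25.67

Work:
Profit: π_i = P·q_i = (a - q_i - q_j)·q_i
FOC: ∂π_i/∂q_i = a - 2q_i - q_j = 0
Reaction function: q_i = (77 - q_j)/2
Symmetry: q* = 77/3 = 25.67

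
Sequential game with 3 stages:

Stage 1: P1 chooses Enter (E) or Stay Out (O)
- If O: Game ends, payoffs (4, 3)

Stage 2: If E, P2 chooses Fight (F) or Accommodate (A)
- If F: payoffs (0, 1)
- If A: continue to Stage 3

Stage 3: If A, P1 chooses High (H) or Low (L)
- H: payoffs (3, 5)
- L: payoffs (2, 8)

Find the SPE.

SPE: (O, A, H); Outcome (4, 3)

Work:
Stage 3: P1 chooses H (3 vs 2)
Stage 2: P2: F->1, A->5 (anticipating H). Choose A
Stage 1: P1: O->4, E->3 (anticipating A, H). Choose O
SPE path: O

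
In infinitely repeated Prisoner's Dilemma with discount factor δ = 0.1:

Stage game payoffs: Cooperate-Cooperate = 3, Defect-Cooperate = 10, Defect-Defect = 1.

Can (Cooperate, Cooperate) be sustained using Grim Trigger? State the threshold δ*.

δ* = 0.7778; since δ = 0.1 < 0.7778, cooperation cannot be sustained

Work:
For Grim Trigger:
Cooperate forever: 3/(1-δ)
Defect then punished: 10 + 1·δ/(1-δ)
Need: 3/(1-δ) ≥ 10 + 1·δ/(1-δ)
Solving: δ ≥ (T-R)/(T-P) = (10-3)/(10-1) = 0.7778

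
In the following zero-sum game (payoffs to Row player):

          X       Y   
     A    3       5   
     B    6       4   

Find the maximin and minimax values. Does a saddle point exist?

Maximin = 4, Minimax = 5, Saddle: False

Work:
Row minimums: [3, 4] → maximin = 4
Column maximums: [6, 5] → minimax = 5
No saddle point (maximin ≠ minimax). Mixed strategy needed.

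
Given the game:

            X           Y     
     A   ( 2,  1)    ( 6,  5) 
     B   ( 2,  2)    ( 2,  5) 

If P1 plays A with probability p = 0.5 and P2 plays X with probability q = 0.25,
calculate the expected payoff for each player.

E[P1] = 3.5, E[P2] = 4.125

Work:
E[P1] = p·q·π₁(A,X) + p·(1-q)·π₁(A,Y) + (1-p)·q·π₁(B,X) + (1-p)·(1-q)·π₁(B,Y)
= 0.5·0.25·2 + 0.5·0.75·6 + 0.5·0.25·2 + 0.5·0.75·2
= 3.5

E[P2] = 4.125 (similar calculation)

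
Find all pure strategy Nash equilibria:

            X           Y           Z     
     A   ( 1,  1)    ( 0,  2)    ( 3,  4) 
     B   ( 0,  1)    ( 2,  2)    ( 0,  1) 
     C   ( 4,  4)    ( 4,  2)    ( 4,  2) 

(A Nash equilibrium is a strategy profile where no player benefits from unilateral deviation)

Nash equilibrium: (C, X)

Work:
Best responses:
  P1 vs X: payoffs [1, 0, 4] → best response C (payoff 4)
  P1 vs Y: payoffs [0, 2, 4] → best response C (payoff 4)
  P1 vs Z: payoffs [3, 0, 4] → best response C (payoff 4)
  P2 vs A: payoffs [1, 2, 4] → best response Z (payoff 4)
  P2 vs B: payoffs [1, 2, 1] → best response Y (payoff 2)
  P2 vs C: payoffs [4, 2, 2] → best response X (payoff 4)
Mutual best responses: (C,X) → Nash equilibria.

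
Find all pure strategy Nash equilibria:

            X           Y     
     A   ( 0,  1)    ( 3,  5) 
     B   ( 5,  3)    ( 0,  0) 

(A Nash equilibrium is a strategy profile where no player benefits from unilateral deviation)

Nash equilibrium: (A, Y), (B, X)

Work:
Best responses:
  P1 vs X: payoffs [0, 5] → best response B (payoff 5)
  P1 vs Y: payoffs [3, 0] → best response A (payoff 3)
  P2 vs A: payoffs [1, 5] → best response Y (payoff 5)
  P2 vs B: payoffs [3, 0] → best response X (payoff 3)
Mutual best responses: (A,Y), (B,X) → Nash equilibria.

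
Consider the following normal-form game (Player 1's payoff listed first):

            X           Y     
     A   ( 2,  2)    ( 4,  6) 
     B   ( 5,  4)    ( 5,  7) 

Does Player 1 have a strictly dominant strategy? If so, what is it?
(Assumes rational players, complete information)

Yes, Player 1's strictly dominant strategy is B

Work:
A strategy strictly dominates another if it gives a strictly higher payoff against every opponent action. Compare each pair of P1's strategies column-by-column:
  A vs B: [2 vs 5, 4 vs 5] → A does not strictly dominate B (column X: 2 ≤ 5)
  B vs A: [5 vs 2, 5 vs 4] → B strictly dominates A
B strictly dominates every other strategy → strictly dominant.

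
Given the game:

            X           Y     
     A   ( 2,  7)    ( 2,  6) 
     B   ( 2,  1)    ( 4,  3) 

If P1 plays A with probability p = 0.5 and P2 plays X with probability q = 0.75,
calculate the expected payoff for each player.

E[P1] = 2.25, E[P2] = 4.125

Work:
E[P1] = p·q·π₁(A,X) + p·(1-q)·π₁(A,Y) + (1-p)·q·π₁(B,X) + (1-p)·(1-q)·π₁(B,Y)
= 0.5·0.75·2 + 0.5·0.25·2 + 0.5·0.75·2 + 0.5·0.25·4
= 2.25

E[P2] = 4.125 (similar calculation)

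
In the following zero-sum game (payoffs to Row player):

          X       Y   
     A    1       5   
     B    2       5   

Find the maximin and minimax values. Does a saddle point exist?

Maximin = 2, Minimax = 2, Saddle: True

Work:
Row minimums: [1, 2] → maximin = 2
Column maximums: [2, 5] → minimax = 2
Saddle point exists! Game value = 2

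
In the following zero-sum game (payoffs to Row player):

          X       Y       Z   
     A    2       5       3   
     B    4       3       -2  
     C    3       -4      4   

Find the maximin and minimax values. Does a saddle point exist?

Maximin = 2, Minimax = 4, Saddle: False

Work:
Row minimums: [2, -2, -4] → maximin = 2
Column maximums: [4, 5, 4] → minimax = 4
No saddle point (maximin ≠ minimax). Mixed strategy needed.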